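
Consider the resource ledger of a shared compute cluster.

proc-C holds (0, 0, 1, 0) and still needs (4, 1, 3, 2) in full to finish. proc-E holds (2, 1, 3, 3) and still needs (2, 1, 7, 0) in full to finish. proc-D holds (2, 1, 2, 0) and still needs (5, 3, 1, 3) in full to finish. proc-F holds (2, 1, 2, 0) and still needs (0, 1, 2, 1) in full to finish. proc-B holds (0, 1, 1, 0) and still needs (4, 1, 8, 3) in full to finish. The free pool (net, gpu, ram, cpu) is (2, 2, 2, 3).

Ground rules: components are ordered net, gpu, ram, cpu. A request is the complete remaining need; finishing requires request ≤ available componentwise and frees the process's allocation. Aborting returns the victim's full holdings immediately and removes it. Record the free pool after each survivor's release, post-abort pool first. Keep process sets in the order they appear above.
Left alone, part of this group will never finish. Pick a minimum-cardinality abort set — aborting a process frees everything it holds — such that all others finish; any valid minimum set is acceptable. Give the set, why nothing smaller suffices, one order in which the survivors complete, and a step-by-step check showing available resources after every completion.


Abort proc-D.
Key observation: the returned (2, 1, 2, 0) from proc-D is what brings proc-E — unrunnable before, under any order — into play at step 3.
Minimality: the empty abort set fails — the state is deadlocked as it stands.
The survivors complete as proc-F, proc-C, proc-E, proc-B. Walking it through (starting from the post-abort pool):
  pool = (4, 3, 4, 3)
  run proc-F (needs (0, 1, 2, 1), free (4, 3, 4, 3)); after release of (2, 1, 2, 0) the pool is (6, 4, 6, 3)
  run proc-C (needs (4, 1, 3, 2), free (6, 4, 6, 3)); after release of (0, 0, 1, 0) the pool is (6, 4, 7, 3)
  run proc-E (needs (2, 1, 7, 0), free (6, 4, 7, 3)); after release of (2, 1, 3, 3) the pool is (8, 5, 10, 6)
  run proc-B (needs (4, 1, 8, 3), free (8, 5, 10, 6)); after release of (0, 1, 1, 0) the pool is (8, 6, 11, 6)


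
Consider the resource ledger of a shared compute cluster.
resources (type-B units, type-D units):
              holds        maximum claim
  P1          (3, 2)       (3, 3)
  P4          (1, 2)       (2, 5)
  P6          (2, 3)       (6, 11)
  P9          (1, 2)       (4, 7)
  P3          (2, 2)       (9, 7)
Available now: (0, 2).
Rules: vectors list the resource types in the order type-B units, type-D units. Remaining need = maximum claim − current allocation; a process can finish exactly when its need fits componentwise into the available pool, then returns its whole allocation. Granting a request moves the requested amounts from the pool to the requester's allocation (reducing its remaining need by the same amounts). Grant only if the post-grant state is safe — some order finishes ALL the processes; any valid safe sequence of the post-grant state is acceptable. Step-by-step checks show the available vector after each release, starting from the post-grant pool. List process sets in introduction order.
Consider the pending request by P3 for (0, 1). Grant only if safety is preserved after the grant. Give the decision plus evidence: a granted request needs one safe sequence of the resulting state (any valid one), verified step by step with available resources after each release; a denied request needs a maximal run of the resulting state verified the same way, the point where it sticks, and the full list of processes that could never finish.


DENY: after the grant no complete ordering would exist.
Key observation: after P1, P4, P9 the pool peaks at (5, 7), and each blocked process is short somewhere: P6 on type-D units; P3 on type-B units.
After a pretend grant, a maximal execution: P1, P4, P9 — then nothing else fits. Verifying each step:
  pool = (0, 1)
  P1 needs (0, 1) <= (0, 1) -> finishes; pool += (3, 2) = (3, 3)
  P4 needs (1, 3) <= (3, 3) -> finishes; pool += (1, 2) = (4, 5)
  P9 needs (3, 5) <= (4, 5) -> finishes; pool += (1, 2) = (5, 7)
  P6 still needs (4, 8) but only (5, 7) is free — short on type-D units
  P3 still needs (7, 4) but only (5, 7) is free — short on type-B units
Processes that could never finish after the grant: P6 and P3.


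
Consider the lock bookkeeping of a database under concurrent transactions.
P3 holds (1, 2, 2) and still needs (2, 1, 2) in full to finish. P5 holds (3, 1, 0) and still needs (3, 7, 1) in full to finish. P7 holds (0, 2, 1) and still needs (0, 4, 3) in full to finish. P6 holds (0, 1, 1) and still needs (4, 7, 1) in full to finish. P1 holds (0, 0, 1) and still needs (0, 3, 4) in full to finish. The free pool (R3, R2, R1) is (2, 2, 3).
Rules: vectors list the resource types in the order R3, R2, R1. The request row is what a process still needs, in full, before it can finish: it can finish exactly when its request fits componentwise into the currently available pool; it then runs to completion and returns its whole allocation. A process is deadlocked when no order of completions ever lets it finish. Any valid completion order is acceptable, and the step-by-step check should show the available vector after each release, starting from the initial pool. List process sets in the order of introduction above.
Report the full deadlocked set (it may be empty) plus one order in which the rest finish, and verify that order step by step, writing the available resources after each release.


Deadlocked set: P5 and P6.
Key observation: once P3, P1, P7 finish, the pool peaks at (3, 6, 7) — and every remaining process still needs more R2 than that.
The rest can finish in the order P3, P1, P7. Verifying each step:
  pool = (2, 2, 3)
  P3: need (2, 1, 2) fits (2, 2, 3); releases (1, 2, 2), pool now (3, 4, 5)
  P1: need (0, 3, 4) fits (3, 4, 5); releases (0, 0, 1), pool now (3, 4, 6)
  P7: need (0, 4, 3) fits (3, 4, 6); releases (0, 2, 1), pool now (3, 6, 7)
None of the blocked processes ever fits:
  P5 cannot run: need (3, 7, 1) vs free (3, 6, 7) (insufficient R2)
  P6 cannot run: need (4, 7, 1) vs free (3, 6, 7) (insufficient R3 and R2)


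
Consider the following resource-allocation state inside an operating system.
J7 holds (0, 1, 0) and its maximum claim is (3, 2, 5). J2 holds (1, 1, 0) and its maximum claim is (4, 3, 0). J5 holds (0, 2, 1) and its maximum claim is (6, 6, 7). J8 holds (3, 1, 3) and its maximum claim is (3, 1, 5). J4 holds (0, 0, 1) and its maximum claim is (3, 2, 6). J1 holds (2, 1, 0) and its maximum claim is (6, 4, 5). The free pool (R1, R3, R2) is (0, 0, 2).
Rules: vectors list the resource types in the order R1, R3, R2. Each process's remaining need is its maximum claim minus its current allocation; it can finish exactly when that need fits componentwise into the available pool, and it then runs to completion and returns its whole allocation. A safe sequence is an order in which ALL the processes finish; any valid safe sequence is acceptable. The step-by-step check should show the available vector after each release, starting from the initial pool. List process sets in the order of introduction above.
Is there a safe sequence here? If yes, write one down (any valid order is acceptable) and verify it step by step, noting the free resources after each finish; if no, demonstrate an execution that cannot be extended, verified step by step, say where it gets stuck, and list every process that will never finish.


The state is SAFE; one workable sequence: J8, J7, J2, J1, J4, J5.
Key observation: at J8 the run first touches a limit — (0, 0, 2) against (0, 0, 2), exact on a resource it actually requests.
Verifying each step:
  pool = (0, 0, 2)
  run J8 (needs (0, 0, 2), free (0, 0, 2)); after release of (3, 1, 3) the pool is (3, 1, 5)
  run J7 (needs (3, 1, 5), free (3, 1, 5)); after release of (0, 1, 0) the pool is (3, 2, 5)
  run J2 (needs (3, 2, 0), free (3, 2, 5)); after release of (1, 1, 0) the pool is (4, 3, 5)
  run J1 (needs (4, 3, 5), free (4, 3, 5)); after release of (2, 1, 0) the pool is (6, 4, 5)
  run J4 (needs (3, 2, 5), free (6, 4, 5)); after release of (0, 0, 1) the pool is (6, 4, 6)
  run J5 (needs (6, 4, 6), free (6, 4, 6)); after release of (0, 2, 1) the pool is (6, 6, 7)


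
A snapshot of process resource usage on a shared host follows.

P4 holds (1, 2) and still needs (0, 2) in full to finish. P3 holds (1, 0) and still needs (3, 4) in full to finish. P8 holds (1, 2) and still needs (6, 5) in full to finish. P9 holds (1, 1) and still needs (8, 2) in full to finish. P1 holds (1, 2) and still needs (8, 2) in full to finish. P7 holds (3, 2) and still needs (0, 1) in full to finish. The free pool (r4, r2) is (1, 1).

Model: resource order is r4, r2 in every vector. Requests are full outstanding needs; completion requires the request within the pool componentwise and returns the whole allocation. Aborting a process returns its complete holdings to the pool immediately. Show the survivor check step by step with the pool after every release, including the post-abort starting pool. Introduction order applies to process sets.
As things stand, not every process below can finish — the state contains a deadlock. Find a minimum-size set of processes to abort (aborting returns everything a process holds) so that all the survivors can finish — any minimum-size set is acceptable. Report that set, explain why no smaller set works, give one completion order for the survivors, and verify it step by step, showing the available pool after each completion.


Minimum abort set: P9.
Key observation: aborting P9 returns (1, 1), and P1 — hopeless before — runs at step 5 with the returned capacity in the pool.
Why nothing smaller works: aborting no one leaves the state deadlocked as given.
One survivor order: P7, P3, P4, P8, P1. Step-by-step check (post-abort pool first):
  pool = (2, 2)
  P7 needs (0, 1) <= (2, 2) -> finishes; pool += (3, 2) = (5, 4)
  P3 needs (3, 4) <= (5, 4) -> finishes; pool += (1, 0) = (6, 4)
  P4 needs (0, 2) <= (6, 4) -> finishes; pool += (1, 2) = (7, 6)
  P8 needs (6, 5) <= (7, 6) -> finishes; pool += (1, 2) = (8, 8)
  P1 needs (8, 2) <= (8, 8) -> finishes; pool += (1, 2) = (9, 10)


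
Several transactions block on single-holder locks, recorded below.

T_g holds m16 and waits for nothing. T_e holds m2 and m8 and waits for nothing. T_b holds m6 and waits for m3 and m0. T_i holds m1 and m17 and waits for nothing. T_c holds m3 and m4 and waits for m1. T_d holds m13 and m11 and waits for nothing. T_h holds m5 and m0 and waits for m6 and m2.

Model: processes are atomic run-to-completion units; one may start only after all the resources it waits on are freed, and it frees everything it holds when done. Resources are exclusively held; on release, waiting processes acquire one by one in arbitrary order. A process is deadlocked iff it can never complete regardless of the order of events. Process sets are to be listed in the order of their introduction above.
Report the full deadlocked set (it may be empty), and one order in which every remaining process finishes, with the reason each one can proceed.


Deadlocked set: T_b and T_h.
Key observation: the waits loop around T_b -> T_h -> T_b with no way out; no other process is dragged down with it.
The rest can finish in the order T_i, T_g, T_d, T_c, T_e.
Walking it through:
  run T_i (it waits on nothing); releases m1 and m17
  run T_g (it waits on nothing); releases m16
  run T_d (it waits on nothing); releases m13 and m11
  run T_c (all its waits — m1 — are resolved); releases m3 and m4
  run T_e (it waits on nothing); releases m2 and m8


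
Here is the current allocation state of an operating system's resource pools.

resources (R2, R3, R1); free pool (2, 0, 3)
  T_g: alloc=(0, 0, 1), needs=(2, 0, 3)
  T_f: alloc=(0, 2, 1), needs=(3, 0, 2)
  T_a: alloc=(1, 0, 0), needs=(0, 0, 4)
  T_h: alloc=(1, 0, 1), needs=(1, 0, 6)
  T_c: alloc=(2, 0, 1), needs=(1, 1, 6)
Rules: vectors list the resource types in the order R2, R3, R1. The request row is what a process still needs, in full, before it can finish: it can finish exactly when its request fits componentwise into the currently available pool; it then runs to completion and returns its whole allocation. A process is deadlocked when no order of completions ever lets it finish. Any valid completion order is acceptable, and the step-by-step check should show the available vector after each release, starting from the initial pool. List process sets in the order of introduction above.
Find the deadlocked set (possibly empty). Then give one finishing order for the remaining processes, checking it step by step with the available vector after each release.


Deadlocked: T_h and T_c.
Key observation: the wall is R1: completing T_g, T_a, T_f brings the pool only to (3, 2, 5), and all the rest need more.
A valid finishing order for the others: T_g, T_a, T_f. Verifying each step:
  pool = (2, 0, 3)
  T_g: need (2, 0, 3) fits (2, 0, 3); releases (0, 0, 1), pool now (2, 0, 4)
  T_a: need (0, 0, 4) fits (2, 0, 4); releases (1, 0, 0), pool now (3, 0, 4)
  T_f: need (3, 0, 2) fits (3, 0, 4); releases (0, 2, 1), pool now (3, 2, 5)
None of the blocked processes ever fits:
  T_h still needs (1, 0, 6) but only (3, 2, 5) is free — short on R1
  T_c still needs (1, 1, 6) but only (3, 2, 5) is free — short on R1


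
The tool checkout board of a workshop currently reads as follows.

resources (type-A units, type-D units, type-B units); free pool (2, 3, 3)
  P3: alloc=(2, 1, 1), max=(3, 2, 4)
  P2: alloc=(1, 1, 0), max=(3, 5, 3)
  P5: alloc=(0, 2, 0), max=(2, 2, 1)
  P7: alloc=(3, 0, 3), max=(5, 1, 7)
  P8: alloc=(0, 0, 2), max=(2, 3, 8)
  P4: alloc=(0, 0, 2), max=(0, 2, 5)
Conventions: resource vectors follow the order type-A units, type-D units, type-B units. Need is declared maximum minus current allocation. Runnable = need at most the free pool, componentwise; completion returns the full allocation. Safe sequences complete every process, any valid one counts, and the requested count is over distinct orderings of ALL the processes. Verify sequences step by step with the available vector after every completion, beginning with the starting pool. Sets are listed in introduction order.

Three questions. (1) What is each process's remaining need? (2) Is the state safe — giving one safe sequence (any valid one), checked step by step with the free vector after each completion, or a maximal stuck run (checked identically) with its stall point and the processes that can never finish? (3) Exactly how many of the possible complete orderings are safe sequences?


(1) Need matrix, components ordered type-A units, type-D units, type-B units:
  P3: (1, 1, 3)
  P2: (2, 4, 3)
  P5: (2, 0, 1)
  P7: (2, 1, 4)
  P8: (2, 3, 6)
  P4: (0, 2, 3)
(2) The state is SAFE; one workable sequence: P4, P5, P2, P7, P3, P8.
Key observation: the order's first zero-slack moment is P4 ((0, 2, 3) needed, (2, 3, 3) free — a requested resource with nothing to spare).
Step-by-step check:
  pool = (2, 3, 3)
  P4: need (0, 2, 3) fits (2, 3, 3); releases (0, 0, 2), pool now (2, 3, 5)
  P5: need (2, 0, 1) fits (2, 3, 5); releases (0, 2, 0), pool now (2, 5, 5)
  P2: need (2, 4, 3) fits (2, 5, 5); releases (1, 1, 0), pool now (3, 6, 5)
  P7: need (2, 1, 4) fits (3, 6, 5); releases (3, 0, 3), pool now (6, 6, 8)
  P3: need (1, 1, 3) fits (6, 6, 8); releases (2, 1, 1), pool now (8, 7, 9)
  P8: need (2, 3, 6) fits (8, 7, 9); releases (0, 0, 2), pool now (8, 7, 11)
(3) Exactly 176 of the possible complete orderings are safe sequences.


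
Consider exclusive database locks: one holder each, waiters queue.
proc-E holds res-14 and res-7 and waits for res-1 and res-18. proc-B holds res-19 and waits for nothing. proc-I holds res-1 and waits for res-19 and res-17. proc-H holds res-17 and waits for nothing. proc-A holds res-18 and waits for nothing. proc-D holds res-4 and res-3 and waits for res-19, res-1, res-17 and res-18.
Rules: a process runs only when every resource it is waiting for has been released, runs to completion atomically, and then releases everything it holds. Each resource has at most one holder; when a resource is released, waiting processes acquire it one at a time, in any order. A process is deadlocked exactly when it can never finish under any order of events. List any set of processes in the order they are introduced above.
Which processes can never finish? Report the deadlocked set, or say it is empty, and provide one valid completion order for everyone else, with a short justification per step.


The deadlocked set is empty.
Key observation: the waits form no ring: some process can always run, and its releases unblock the others one by one.
One completion order for the rest: proc-H, proc-B, proc-I, proc-A, proc-E, proc-D.
Check, step by step:
  run proc-H (it waits on nothing); releases res-17
  run proc-B (it waits on nothing); releases res-19
  proc-I waits on res-19 and res-17 — all released -> runs and releases res-1
  run proc-A (it waits on nothing); releases res-18
  proc-E waits on res-1 and res-18 — all released -> runs and releases res-14 and res-7
  proc-D waits on res-19, res-1, res-17 and res-18 — all released -> runs and releases res-4 and res-3


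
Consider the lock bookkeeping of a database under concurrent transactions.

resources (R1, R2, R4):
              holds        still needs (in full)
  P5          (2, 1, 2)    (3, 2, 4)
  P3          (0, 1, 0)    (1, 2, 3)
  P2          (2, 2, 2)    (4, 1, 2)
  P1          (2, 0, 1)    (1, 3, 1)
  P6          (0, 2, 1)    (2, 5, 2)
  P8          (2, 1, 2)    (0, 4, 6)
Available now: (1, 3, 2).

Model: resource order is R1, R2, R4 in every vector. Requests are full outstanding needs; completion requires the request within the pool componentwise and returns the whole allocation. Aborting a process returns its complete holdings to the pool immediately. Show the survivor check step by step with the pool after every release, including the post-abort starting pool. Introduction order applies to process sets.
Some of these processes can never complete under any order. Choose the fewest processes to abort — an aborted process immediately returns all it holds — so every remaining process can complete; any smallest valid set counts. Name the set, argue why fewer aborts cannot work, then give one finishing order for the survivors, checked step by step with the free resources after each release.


Abort P6.
Key observation: the returned (0, 2, 1) from P6 is what brings P5 — unrunnable before, under any order — into play at step 2.
Why nothing smaller works: aborting no one leaves the state deadlocked as given.
The survivors complete as P1, P5, P8, P2, P3. Verifying each step (starting from the post-abort pool):
  pool = (1, 5, 3)
  P1: need (1, 3, 1) fits (1, 5, 3); releases (2, 0, 1), pool now (3, 5, 4)
  P5: need (3, 2, 4) fits (3, 5, 4); releases (2, 1, 2), pool now (5, 6, 6)
  P8: need (0, 4, 6) fits (5, 6, 6); releases (2, 1, 2), pool now (7, 7, 8)
  P2: need (4, 1, 2) fits (7, 7, 8); releases (2, 2, 2), pool now (9, 9, 10)
  P3: need (1, 2, 3) fits (9, 9, 10); releases (0, 1, 0), pool now (9, 10, 10)


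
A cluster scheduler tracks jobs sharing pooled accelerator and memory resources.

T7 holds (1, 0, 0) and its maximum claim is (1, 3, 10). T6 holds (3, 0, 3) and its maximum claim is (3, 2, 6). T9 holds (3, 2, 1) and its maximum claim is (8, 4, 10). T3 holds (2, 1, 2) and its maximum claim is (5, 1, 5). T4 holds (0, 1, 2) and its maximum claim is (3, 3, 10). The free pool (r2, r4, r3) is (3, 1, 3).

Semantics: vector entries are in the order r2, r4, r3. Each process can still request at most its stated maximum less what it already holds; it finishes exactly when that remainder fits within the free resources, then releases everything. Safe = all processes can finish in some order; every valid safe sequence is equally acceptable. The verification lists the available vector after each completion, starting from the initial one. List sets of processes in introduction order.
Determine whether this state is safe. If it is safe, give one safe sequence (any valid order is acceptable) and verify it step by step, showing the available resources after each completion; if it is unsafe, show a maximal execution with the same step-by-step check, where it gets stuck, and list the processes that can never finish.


SAFE — a valid safe sequence is T3, T6, T4, T9, T7.
Key observation: at T3 the run first touches a limit — (3, 0, 3) against (3, 1, 3), exact on a resource it actually requests.
Walking it through:
  pool = (3, 1, 3)
  T3: need (3, 0, 3) fits (3, 1, 3); releases (2, 1, 2), pool now (5, 2, 5)
  T6: need (0, 2, 3) fits (5, 2, 5); releases (3, 0, 3), pool now (8, 2, 8)
  T4: need (3, 2, 8) fits (8, 2, 8); releases (0, 1, 2), pool now (8, 3, 10)
  T9: need (5, 2, 9) fits (8, 3, 10); releases (3, 2, 1), pool now (11, 5, 11)
  T7: need (0, 3, 10) fits (11, 5, 11); releases (1, 0, 0), pool now (12, 5, 11)


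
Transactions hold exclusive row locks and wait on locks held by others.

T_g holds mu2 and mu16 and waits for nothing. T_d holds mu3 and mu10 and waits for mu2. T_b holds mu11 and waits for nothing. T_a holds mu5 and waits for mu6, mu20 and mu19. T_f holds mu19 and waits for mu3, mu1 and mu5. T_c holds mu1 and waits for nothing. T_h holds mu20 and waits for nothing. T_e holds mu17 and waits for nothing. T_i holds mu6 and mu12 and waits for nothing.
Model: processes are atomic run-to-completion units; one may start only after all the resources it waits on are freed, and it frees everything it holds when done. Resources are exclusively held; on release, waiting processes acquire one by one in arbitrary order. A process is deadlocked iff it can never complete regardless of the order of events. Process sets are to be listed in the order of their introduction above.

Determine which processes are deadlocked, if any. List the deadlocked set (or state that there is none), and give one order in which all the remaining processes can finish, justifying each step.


Deadlocked: T_a and T_f.
Key observation: along T_a -> T_f -> T_a, each member waits on what the next one holds — a deadlock; no other process is dragged down with it.
The rest can finish in the order T_e, T_c, T_g, T_d, T_b, T_h, T_i.
Check, step by step:
  run T_e (it waits on nothing); releases mu17
  run T_c (it waits on nothing); releases mu1
  run T_g (it waits on nothing); releases mu2 and mu16
  run T_d (all its waits — mu2 — are resolved); releases mu3 and mu10
  run T_b (it waits on nothing); releases mu11
  run T_h (it waits on nothing); releases mu20
  run T_i (it waits on nothing); releases mu6 and mu12


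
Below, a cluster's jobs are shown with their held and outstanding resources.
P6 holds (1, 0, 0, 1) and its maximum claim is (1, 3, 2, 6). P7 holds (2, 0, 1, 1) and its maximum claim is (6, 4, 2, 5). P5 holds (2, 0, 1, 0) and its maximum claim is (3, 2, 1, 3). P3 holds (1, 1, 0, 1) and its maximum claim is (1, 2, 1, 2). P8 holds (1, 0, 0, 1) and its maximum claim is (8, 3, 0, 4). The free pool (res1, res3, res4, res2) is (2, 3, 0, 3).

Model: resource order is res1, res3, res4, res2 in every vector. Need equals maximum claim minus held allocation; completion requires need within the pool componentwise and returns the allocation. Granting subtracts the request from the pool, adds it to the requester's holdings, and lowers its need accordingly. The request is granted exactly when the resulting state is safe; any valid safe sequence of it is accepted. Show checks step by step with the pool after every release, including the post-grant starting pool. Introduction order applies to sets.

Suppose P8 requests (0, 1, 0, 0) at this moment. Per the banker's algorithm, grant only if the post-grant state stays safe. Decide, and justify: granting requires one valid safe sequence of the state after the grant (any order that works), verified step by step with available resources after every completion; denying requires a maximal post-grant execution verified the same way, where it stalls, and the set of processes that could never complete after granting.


DENY. Granting would leave the state unsafe.
Key observation: after P5, P3 the pool peaks at (5, 3, 1, 4), and each blocked process is short somewhere: P6 on res4, res2; P7 on res3; P8 on res1.
Pretend the grant happened; the run P5, P3 goes as far as possible. Verifying each step:
  pool = (2, 2, 0, 3)
  P5 needs (1, 2, 0, 3) <= (2, 2, 0, 3) -> finishes; pool += (2, 0, 1, 0) = (4, 2, 1, 3)
  P3 needs (0, 1, 1, 1) <= (4, 2, 1, 3) -> finishes; pool += (1, 1, 0, 1) = (5, 3, 1, 4)
  P6 still needs (0, 3, 2, 5) but only (5, 3, 1, 4) is free — short on res4 and res2
  P7 still needs (4, 4, 1, 4) but only (5, 3, 1, 4) is free — short on res3
  P8 still needs (7, 2, 0, 3) but only (5, 3, 1, 4) is free — short on res1
Processes that could never finish after the grant: P6, P7 and P8.


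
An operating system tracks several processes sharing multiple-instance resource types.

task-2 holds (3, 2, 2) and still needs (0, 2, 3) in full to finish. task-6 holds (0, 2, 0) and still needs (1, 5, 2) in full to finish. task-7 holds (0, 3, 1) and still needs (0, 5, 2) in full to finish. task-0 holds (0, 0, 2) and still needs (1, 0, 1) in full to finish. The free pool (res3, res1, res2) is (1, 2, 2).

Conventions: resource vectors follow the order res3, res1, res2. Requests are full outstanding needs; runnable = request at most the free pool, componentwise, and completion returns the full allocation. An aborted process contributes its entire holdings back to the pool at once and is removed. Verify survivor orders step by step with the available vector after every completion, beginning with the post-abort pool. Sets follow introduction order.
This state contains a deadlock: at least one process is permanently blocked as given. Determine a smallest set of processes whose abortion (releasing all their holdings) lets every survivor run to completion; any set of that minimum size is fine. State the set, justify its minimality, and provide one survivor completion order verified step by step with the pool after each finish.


Abort task-6.
Key observation: no ordering could ever have run task-7 before the abort of task-6; with (0, 2, 0) back in the pool it fits at step 3.
No smaller set exists: with zero aborts the deadlock remains.
Survivors finish in the order: task-0, task-2, task-7. Check, step by step (pool after the aborts first):
  pool = (1, 4, 2)
  task-0: need (1, 0, 1) fits (1, 4, 2); releases (0, 0, 2), pool now (1, 4, 4)
  task-2: need (0, 2, 3) fits (1, 4, 4); releases (3, 2, 2), pool now (4, 6, 6)
  task-7: need (0, 5, 2) fits (4, 6, 6); releases (0, 3, 1), pool now (4, 9, 7)


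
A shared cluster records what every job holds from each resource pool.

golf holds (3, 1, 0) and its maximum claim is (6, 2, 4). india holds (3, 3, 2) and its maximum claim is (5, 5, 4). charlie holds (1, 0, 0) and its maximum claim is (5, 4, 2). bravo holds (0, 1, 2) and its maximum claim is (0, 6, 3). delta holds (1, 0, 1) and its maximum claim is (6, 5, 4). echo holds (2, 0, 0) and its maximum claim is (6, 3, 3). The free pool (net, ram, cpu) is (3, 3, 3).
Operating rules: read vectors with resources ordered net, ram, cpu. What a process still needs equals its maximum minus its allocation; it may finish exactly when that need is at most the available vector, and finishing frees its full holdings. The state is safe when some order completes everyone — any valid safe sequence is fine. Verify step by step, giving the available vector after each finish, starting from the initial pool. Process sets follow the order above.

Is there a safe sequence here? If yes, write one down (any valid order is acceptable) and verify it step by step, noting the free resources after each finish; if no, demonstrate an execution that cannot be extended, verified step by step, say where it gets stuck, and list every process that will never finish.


SAFE. One safe sequence: india, golf, charlie, bravo, echo, delta.
Key observation: the order never hits an exact fit; india is the first step at the minimum slack of 1 on its requested resources ((2, 2, 2), (3, 3, 3) free).
Walking it through:
  pool = (3, 3, 3)
  run india (needs (2, 2, 2), free (3, 3, 3)); after release of (3, 3, 2) the pool is (6, 6, 5)
  run golf (needs (3, 1, 4), free (6, 6, 5)); after release of (3, 1, 0) the pool is (9, 7, 5)
  run charlie (needs (4, 4, 2), free (9, 7, 5)); after release of (1, 0, 0) the pool is (10, 7, 5)
  run bravo (needs (0, 5, 1), free (10, 7, 5)); after release of (0, 1, 2) the pool is (10, 8, 7)
  run echo (needs (4, 3, 3), free (10, 8, 7)); after release of (2, 0, 0) the pool is (12, 8, 7)
  run delta (needs (5, 5, 3), free (12, 8, 7)); after release of (1, 0, 1) the pool is (13, 8, 8)


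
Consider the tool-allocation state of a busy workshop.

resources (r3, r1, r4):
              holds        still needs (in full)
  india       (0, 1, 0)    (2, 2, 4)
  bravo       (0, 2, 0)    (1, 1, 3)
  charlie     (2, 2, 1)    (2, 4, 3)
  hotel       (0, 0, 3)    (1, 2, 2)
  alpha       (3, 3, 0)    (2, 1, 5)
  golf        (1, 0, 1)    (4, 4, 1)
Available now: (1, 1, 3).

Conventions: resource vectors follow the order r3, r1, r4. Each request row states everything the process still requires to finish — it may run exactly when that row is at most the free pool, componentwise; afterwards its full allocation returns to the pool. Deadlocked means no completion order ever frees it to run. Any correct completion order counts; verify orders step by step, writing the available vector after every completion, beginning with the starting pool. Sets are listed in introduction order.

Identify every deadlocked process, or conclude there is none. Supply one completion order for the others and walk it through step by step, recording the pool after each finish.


Deadlocked set: india, charlie, alpha and golf.
Key observation: the wall is r3: completing bravo, hotel brings the pool only to (1, 3, 6), and all the rest need more.
One completion order for the rest: bravo, hotel. Step-by-step check:
  pool = (1, 1, 3)
  bravo: need (1, 1, 3) fits (1, 1, 3); releases (0, 2, 0), pool now (1, 3, 3)
  hotel: need (1, 2, 2) fits (1, 3, 3); releases (0, 0, 3), pool now (1, 3, 6)
The stuck group stays short no matter what:
  blocked: india wants (2, 2, 4), pool (1, 3, 6) — not enough r3
  blocked: charlie wants (2, 4, 3), pool (1, 3, 6) — not enough r3 and r1
  blocked: alpha wants (2, 1, 5), pool (1, 3, 6) — not enough r3
  blocked: golf wants (4, 4, 1), pool (1, 3, 6) — not enough r3 and r1


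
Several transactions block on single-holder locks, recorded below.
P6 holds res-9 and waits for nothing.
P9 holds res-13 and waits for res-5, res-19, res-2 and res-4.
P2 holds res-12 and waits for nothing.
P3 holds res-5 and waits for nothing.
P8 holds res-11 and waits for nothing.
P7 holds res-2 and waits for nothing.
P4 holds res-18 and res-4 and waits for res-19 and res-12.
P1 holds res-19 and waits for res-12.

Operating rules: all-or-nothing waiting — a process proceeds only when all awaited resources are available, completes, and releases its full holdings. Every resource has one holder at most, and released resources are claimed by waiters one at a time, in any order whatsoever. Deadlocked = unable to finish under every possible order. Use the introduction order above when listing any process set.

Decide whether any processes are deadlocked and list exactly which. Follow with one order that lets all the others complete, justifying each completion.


No process is deadlocked.
Key observation: the wait graph is acyclic; completion cascades from the unblocked processes through everyone else.
A valid finishing order for the others: P2, P1, P3, P7, P6, P4, P8, P9.
Check, step by step:
  P2 waits on nothing -> runs at once and releases res-12
  run P1 (all its waits — res-12 — are resolved); releases res-19
  P3 waits on nothing -> runs at once and releases res-5
  P7 waits on nothing -> runs at once and releases res-2
  P6 waits on nothing -> runs at once and releases res-9
  run P4 (all its waits — res-19 and res-12 — are resolved); releases res-18 and res-4
  P8 waits on nothing -> runs at once and releases res-11
  run P9 (all its waits — res-5, res-19, res-2 and res-4 — are resolved); releases res-13


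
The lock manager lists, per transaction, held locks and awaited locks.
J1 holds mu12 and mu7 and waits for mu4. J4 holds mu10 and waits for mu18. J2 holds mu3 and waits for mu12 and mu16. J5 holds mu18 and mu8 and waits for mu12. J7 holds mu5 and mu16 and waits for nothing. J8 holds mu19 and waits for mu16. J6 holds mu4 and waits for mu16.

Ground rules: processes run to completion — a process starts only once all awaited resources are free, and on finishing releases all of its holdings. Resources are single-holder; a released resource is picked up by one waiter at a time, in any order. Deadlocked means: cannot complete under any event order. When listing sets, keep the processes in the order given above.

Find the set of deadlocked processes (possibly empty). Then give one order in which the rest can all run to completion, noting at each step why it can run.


Nothing here is deadlocked.
Key observation: the wait relation is loop-free; peeling off processes with no waits unwinds the whole state.
A valid finishing order for the others: J7, J6, J1, J2, J8, J5, J4.
Step-by-step check:
  run J7 (it waits on nothing); releases mu5 and mu16
  run J6 (all its waits — mu16 — are resolved); releases mu4
  run J1 (all its waits — mu4 — are resolved); releases mu12 and mu7
  run J2 (all its waits — mu12 and mu16 — are resolved); releases mu3
  run J8 (all its waits — mu16 — are resolved); releases mu19
  run J5 (all its waits — mu12 — are resolved); releases mu18 and mu8
  run J4 (all its waits — mu18 — are resolved); releases mu10


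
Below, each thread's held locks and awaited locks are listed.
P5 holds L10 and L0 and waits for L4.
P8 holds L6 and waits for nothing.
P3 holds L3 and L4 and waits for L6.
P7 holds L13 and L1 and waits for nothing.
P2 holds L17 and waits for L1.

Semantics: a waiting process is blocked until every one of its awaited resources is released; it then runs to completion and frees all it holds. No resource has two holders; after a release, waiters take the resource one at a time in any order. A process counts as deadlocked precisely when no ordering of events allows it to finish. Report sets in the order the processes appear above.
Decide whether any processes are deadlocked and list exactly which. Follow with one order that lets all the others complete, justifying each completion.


The deadlocked set is empty.
Key observation: all waits point, directly or indirectly, at processes that can finish, so nothing is permanently blocked.
One completion order for the rest: P7, P2, P8, P3, P5.
Check, step by step:
  run P7 (it waits on nothing); releases L13 and L1
  P2: everything it awaited (L1) is free; runs, freeing L17
  run P8 (it waits on nothing); releases L6
  P3: everything it awaited (L6) is free; runs, freeing L3 and L4
  P5: everything it awaited (L4) is free; runs, freeing L10 and L0


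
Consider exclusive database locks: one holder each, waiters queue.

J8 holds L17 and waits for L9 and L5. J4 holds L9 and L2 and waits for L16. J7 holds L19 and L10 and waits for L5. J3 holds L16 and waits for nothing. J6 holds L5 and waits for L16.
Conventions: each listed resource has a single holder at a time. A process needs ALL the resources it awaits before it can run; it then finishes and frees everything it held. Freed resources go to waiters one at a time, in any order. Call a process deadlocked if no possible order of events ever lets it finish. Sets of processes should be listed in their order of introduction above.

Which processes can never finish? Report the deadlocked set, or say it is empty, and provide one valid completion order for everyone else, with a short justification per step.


Nothing here is deadlocked.
Key observation: the wait graph is acyclic; completion cascades from the unblocked processes through everyone else.
A valid finishing order for the others: J3, J6, J4, J8, J7.
Verifying each step:
  J3: no waits; runs immediately, freeing L16
  J6: everything it awaited (L16) is free; runs, freeing L5
  J4: everything it awaited (L16) is free; runs, freeing L9 and L2
  J8: everything it awaited (L9 and L5) is free; runs, freeing L17
  J7: everything it awaited (L5) is free; runs, freeing L19 and L10


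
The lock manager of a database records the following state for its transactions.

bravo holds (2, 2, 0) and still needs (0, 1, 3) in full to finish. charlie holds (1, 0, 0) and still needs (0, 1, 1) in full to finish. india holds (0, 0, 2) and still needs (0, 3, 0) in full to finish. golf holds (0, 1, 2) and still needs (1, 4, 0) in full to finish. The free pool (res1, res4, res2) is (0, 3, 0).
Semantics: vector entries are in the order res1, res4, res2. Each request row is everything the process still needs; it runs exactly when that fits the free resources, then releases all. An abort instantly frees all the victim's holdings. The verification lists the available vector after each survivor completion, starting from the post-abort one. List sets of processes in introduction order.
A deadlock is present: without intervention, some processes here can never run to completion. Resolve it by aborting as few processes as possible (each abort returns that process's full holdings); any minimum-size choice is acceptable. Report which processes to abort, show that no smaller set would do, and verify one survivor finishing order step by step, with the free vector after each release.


Minimum abort set: bravo.
Key observation: no ordering could ever have run golf before the abort of bravo; with (2, 2, 0) back in the pool it fits at step 1.
Why nothing smaller works: aborting no one leaves the state deadlocked as given.
Survivors finish in the order: golf, india, charlie. Verifying each step (pool after the aborts first):
  pool = (2, 5, 0)
  golf needs (1, 4, 0) <= (2, 5, 0) -> finishes; pool += (0, 1, 2) = (2, 6, 2)
  india needs (0, 3, 0) <= (2, 6, 2) -> finishes; pool += (0, 0, 2) = (2, 6, 4)
  charlie needs (0, 1, 1) <= (2, 6, 4) -> finishes; pool += (1, 0, 0) = (3, 6, 4)


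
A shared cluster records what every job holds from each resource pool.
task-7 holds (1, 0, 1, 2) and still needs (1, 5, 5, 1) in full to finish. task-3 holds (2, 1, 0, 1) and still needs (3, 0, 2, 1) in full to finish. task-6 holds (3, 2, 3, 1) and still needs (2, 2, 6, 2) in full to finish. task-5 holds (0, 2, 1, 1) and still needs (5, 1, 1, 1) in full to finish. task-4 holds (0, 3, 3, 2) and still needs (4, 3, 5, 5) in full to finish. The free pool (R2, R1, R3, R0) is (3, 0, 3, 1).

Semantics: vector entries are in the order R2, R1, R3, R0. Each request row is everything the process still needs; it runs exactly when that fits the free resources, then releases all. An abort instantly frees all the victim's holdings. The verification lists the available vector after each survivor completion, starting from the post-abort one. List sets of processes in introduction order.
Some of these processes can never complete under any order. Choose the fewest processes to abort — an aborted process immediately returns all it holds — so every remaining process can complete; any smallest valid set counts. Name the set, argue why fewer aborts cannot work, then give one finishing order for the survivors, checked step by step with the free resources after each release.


The answer: abort task-4.
Key observation: no ordering could ever have run task-6 before the abort of task-4; with (0, 3, 3, 2) back in the pool it fits at step 2.
No smaller set exists: with zero aborts the deadlock remains.
The survivors complete as task-3, task-6, task-5, task-7. Verifying each step (starting from the post-abort pool):
  pool = (3, 3, 6, 3)
  task-3: need (3, 0, 2, 1) fits (3, 3, 6, 3); releases (2, 1, 0, 1), pool now (5, 4, 6, 4)
  task-6: need (2, 2, 6, 2) fits (5, 4, 6, 4); releases (3, 2, 3, 1), pool now (8, 6, 9, 5)
  task-5: need (5, 1, 1, 1) fits (8, 6, 9, 5); releases (0, 2, 1, 1), pool now (8, 8, 10, 6)
  task-7: need (1, 5, 5, 1) fits (8, 8, 10, 6); releases (1, 0, 1, 2), pool now (9, 8, 11, 8)


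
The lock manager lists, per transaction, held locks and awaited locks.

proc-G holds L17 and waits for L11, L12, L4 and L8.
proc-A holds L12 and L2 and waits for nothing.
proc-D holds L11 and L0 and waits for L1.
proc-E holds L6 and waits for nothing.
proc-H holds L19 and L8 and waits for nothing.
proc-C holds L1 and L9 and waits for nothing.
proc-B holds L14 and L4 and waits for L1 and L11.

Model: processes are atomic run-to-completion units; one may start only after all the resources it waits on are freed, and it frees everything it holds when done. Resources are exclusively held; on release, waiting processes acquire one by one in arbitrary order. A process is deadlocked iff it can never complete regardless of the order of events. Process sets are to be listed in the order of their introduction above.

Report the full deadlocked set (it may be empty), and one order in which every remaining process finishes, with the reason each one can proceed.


Nothing here is deadlocked.
Key observation: every chain of waits terminates; starting from the processes that wait on nothing, all the rest unlock in turn.
One completion order for the rest: proc-C, proc-E, proc-D, proc-H, proc-A, proc-B, proc-G.
Check, step by step:
  proc-C: no waits; runs immediately, freeing L1 and L9
  proc-E: no waits; runs immediately, freeing L6
  proc-D: everything it awaited (L1) is free; runs, freeing L11 and L0
  proc-H: no waits; runs immediately, freeing L19 and L8
  proc-A: no waits; runs immediately, freeing L12 and L2
  proc-B: everything it awaited (L1 and L11) is free; runs, freeing L14 and L4
  proc-G: everything it awaited (L11, L12, L4 and L8) is free; runs, freeing L17
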